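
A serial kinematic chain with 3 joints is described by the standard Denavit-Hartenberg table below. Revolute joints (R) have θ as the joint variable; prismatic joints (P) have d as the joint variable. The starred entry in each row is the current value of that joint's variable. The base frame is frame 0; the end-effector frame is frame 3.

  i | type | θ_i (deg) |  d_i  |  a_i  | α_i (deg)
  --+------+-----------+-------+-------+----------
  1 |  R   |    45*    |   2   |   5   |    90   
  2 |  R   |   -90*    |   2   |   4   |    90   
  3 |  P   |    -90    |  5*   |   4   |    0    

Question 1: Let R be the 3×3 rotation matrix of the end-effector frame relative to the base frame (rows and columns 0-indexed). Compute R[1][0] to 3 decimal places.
End-effector x-axis (col 0 of R) = (-0.7071,0.7071,-0.0000)
R[1][0] = 0.7071

0.707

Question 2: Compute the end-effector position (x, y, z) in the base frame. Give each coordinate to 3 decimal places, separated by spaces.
-1.414 1.414 -2.000

after link 1: o_1 = (3.5355, 3.5355, 2.0000)
after link 2: o_2 = (4.9497, 2.1213, -2.0000)
after link 3: o_3 = (-1.4142, 1.4142, -2.0000)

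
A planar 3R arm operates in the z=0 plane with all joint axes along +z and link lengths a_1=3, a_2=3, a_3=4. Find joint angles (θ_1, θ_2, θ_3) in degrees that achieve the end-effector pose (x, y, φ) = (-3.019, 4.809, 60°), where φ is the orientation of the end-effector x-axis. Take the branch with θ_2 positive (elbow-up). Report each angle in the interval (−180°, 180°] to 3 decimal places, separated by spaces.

wrist centre = target − a_3·(cos φ, sin φ) = (-5.0190, 1.3449)
cos θ_2 = (26.9991−3²−3²)/(2·3·3) = 0.5000; θ_2 = 60.0033° (elbow-up)
β = atan2(1.3449,-5.0190) = 164.9993°; ψ = atan2(2.5982,4.4999) = 30.0016°
θ_1 = β − ψ = 134.9977°
θ_3 = φ − θ_1 − θ_2 = -135.0010° (wrapped to (-180°,180°])

134.998 60.003 -135.001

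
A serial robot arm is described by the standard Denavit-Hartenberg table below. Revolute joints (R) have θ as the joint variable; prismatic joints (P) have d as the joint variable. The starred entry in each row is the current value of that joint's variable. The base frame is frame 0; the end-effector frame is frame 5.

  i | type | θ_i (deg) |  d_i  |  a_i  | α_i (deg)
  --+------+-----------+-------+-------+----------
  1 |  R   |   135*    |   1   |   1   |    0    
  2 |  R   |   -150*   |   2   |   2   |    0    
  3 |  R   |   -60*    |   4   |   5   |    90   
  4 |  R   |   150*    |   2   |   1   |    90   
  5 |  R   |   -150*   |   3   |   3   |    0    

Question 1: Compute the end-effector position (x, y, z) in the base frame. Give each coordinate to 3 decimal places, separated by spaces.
after link 1: o_1 = (-0.7071, 0.7071, 1.0000)
after link 2: o_2 = (1.2247, 0.1895, 3.0000)
after link 3: o_3 = (2.5188, -4.6402, 7.0000)
after link 4: o_4 = (0.3628, -4.3213, 7.5000)
after link 5: o_5 = (2.7823, -7.5553, 8.7990)

2.782 -7.555 8.799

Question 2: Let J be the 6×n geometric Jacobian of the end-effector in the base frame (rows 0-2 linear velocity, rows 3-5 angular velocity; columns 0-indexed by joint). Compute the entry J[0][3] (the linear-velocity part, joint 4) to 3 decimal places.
axis z_3 = (-0.9659,-0.2588,0.0000); lever o_n−o_3 = (0.2635,-2.9151,1.7990)
cross product → J_v[:, 3] = (-0.4656,1.7377,2.8840)
J_ω[:, 3] = z_3
entry J[0][3] = -0.4656

-0.466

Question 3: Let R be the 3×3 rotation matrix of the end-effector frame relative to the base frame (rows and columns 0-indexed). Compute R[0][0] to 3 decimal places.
0.677

End-effector x-axis (col 0 of R) = (0.6771,-0.5950,-0.4330)
R[0][0] = 0.6771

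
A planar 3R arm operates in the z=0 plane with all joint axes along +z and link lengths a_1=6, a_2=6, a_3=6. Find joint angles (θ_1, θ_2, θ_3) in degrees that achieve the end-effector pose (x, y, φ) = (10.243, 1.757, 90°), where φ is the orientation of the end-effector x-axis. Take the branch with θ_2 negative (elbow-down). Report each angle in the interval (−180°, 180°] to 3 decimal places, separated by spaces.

-0.007 -44.988 134.995

wrist centre = target − a_3·(cos φ, sin φ) = (10.2430, -4.2430)
cos θ_2 = (122.9221−6²−6²)/(2·6·6) = 0.7073; θ_2 = -44.9883° (elbow-down)
β = atan2(-4.2430,10.2430) = -22.5010°; ψ = atan2(-4.2418,10.2435) = -22.4941°
θ_1 = β − ψ = -0.0069°
θ_3 = φ − θ_1 − θ_2 = 134.9951° (wrapped to (-180°,180°])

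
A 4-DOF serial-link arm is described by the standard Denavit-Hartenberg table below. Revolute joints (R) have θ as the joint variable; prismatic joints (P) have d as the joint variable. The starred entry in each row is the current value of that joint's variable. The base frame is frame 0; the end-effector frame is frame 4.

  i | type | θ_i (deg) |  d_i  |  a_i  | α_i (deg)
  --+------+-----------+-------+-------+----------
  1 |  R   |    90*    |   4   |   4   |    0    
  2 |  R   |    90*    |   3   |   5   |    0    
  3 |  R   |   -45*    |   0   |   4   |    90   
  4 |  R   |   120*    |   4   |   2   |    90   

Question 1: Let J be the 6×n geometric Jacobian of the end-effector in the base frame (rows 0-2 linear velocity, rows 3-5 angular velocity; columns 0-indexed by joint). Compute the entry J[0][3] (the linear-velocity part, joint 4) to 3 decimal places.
1.225

axis z_3 = (0.7071,0.7071,0.0000); lever o_n−o_3 = (3.5355,2.1213,1.7321)
cross product → J_v[:, 3] = (1.2247,-1.2247,-1.0000)
J_ω[:, 3] = z_3
entry J[0][3] = 1.2247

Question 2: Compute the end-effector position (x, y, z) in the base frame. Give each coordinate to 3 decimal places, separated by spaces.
-4.293 8.950 8.732

after link 1: o_1 = (0.0000, 4.0000, 4.0000)
after link 2: o_2 = (-5.0000, 4.0000, 7.0000)
after link 3: o_3 = (-7.8284, 6.8284, 7.0000)
after link 4: o_4 = (-4.2929, 8.9497, 8.7321)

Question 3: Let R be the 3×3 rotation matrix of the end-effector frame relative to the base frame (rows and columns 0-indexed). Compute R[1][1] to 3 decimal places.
0.707

End-effector y-axis (col 1 of R) = (0.7071,0.7071,0.0000)
R[1][1] = 0.7071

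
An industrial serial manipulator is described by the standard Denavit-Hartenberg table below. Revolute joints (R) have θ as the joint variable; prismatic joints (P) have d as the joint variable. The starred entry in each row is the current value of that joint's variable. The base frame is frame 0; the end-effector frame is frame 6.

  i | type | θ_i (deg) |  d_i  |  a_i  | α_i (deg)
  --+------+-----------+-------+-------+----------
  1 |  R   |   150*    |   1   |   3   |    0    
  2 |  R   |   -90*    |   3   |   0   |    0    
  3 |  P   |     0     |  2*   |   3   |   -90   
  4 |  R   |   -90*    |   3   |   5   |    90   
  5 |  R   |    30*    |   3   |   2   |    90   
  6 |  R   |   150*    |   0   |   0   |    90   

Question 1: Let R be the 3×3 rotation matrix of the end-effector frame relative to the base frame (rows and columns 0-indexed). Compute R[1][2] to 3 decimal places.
-0.625

End-effector z-axis (col 2 of R) = (-0.6495,-0.6250,0.4330)
R[1][2] = -0.6250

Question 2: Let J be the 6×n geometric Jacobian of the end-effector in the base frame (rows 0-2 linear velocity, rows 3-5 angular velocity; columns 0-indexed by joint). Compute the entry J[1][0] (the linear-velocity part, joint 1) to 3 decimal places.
-6.062

axis z_0 = ẑ; lever o_n−o_0 = (-6.0622,3.5000,12.7321)
cross product → J_v[:, 0] = (-3.5000,-6.0622,0.0000)
J_ω[:, 0] = z_0
entry J[1][0] = -6.0622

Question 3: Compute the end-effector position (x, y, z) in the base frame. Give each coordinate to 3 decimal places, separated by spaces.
after link 1: o_1 = (-2.5981, 1.5000, 1.0000)
after link 2: o_2 = (-2.5981, 1.5000, 4.0000)
after link 3: o_3 = (-1.0981, 4.0981, 6.0000)
after link 4: o_4 = (-3.6962, 5.5981, 11.0000)
after link 5: o_5 = (-6.0622, 3.5000, 12.7321)
after link 6: o_6 = (-6.0622, 3.5000, 12.7321)

-6.062 3.500 12.732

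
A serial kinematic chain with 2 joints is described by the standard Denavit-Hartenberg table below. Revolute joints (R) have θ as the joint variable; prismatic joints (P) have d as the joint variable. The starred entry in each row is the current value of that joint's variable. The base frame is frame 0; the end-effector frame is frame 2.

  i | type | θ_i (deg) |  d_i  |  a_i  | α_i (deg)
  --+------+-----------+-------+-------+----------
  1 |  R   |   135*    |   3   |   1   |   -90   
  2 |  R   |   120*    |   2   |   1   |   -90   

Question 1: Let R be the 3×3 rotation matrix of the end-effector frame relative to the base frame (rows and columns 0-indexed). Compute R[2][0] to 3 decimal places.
-0.866

End-effector x-axis (col 0 of R) = (0.3536,-0.3536,-0.8660)
R[2][0] = -0.8660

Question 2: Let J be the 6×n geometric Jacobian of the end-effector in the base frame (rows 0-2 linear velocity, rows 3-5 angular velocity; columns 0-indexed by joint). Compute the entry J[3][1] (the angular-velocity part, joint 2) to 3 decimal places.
-0.707

axis z_1 = (-0.7071,-0.7071,0.0000); lever o_n−o_1 = (-1.0607,-1.7678,-0.8660)
cross product → J_v[:, 1] = (0.6124,-0.6124,0.5000)
J_ω[:, 1] = z_1
entry J[3][1] = -0.7071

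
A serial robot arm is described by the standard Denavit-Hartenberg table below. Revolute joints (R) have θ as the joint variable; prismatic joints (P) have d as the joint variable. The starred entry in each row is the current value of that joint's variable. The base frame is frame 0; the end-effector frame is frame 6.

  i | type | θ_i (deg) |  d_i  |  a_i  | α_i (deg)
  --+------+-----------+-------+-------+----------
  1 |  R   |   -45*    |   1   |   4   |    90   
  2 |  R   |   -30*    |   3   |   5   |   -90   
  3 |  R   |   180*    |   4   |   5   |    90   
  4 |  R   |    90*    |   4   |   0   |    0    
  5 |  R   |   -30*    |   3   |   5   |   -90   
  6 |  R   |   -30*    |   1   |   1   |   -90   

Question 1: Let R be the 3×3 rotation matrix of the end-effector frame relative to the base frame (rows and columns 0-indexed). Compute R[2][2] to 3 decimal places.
0.500

End-effector z-axis (col 2 of R) = (-0.6124,-0.6124,0.5000)
R[2][2] = 0.5000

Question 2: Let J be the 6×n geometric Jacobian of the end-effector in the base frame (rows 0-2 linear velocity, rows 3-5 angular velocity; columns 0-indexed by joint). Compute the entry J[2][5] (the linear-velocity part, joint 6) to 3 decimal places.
axis z_5 = (0.7071,-0.7071,0.0000); lever o_n−o_5 = (1.0607,-0.3536,0.8660)
cross product → J_v[:, 5] = (-0.6124,-0.6124,0.5000)
J_ω[:, 5] = z_5
entry J[2][5] = 0.5000

0.500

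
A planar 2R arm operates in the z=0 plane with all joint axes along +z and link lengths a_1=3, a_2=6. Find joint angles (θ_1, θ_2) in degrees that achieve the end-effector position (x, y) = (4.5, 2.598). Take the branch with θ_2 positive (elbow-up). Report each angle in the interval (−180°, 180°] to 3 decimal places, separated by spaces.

-60.001 120.001

cos θ_2 = (26.9996−3²−6²)/(2·3·6) = -0.5000; θ_2 = 120.0007° (elbow-up)
β = atan2(2.5980,4.5000) = 29.9993°; ψ = atan2(5.1961,-0.0001) = 90.0007°
θ_1 = β − ψ = -60.0015°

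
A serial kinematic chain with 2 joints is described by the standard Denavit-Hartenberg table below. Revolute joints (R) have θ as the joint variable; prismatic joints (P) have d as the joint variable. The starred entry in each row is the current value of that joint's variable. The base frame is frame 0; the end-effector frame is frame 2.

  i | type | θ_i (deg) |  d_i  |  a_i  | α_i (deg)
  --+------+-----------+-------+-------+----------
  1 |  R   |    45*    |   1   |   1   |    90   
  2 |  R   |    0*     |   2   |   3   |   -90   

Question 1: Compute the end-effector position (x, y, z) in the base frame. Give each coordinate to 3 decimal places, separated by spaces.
4.243 1.414 1.000

after link 1: o_1 = (0.7071, 0.7071, 1.0000)
after link 2: o_2 = (4.2426, 1.4142, 1.0000)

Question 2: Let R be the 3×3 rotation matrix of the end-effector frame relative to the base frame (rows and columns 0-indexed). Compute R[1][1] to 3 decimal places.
End-effector y-axis (col 1 of R) = (-0.7071,0.7071,0.0000)
R[1][1] = 0.7071

0.707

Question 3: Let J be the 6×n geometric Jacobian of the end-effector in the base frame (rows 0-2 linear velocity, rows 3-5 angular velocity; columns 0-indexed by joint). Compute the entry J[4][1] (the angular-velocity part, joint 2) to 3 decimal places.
-0.707

axis z_1 = (0.7071,-0.7071,0.0000); lever o_n−o_1 = (3.5355,0.7071,0.0000)
cross product → J_v[:, 1] = (-0.0000,0.0000,3.0000)
J_ω[:, 1] = z_1
entry J[4][1] = -0.7071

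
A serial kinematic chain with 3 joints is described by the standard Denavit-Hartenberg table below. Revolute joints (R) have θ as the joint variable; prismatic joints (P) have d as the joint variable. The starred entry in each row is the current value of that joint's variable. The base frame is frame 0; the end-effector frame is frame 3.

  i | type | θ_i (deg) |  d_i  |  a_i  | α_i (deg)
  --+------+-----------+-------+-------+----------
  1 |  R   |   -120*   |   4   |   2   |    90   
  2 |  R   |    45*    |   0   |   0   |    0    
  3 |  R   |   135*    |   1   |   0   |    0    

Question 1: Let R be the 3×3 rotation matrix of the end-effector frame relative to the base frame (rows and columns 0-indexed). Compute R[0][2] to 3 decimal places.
End-effector z-axis (col 2 of R) = (-0.8660,0.5000,0.0000)
R[0][2] = -0.8660

-0.866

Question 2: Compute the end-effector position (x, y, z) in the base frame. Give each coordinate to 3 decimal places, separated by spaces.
after link 1: o_1 = (-1.0000, -1.7321, 4.0000)
after link 2: o_2 = (-1.0000, -1.7321, 4.0000)
after link 3: o_3 = (-1.8660, -1.2321, 4.0000)

-1.866 -1.232 4.000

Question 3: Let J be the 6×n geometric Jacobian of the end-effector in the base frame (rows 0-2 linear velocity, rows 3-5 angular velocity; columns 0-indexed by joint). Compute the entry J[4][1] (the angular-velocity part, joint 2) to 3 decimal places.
axis z_1 = (-0.8660,0.5000,0.0000); lever o_n−o_1 = (-0.8660,0.5000,0.0000)
cross product → J_v[:, 1] = (-0.0000,-0.0000,0.0000)
J_ω[:, 1] = z_1
entry J[4][1] = 0.5000

0.500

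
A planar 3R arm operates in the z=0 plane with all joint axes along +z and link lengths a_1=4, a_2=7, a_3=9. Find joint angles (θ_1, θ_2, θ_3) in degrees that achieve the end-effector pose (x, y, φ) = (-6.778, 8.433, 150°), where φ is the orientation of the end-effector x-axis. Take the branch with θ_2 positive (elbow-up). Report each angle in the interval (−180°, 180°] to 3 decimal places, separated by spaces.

wrist centre = target − a_3·(cos φ, sin φ) = (1.0162, 3.9330)
cos θ_2 = (16.5012−4²−7²)/(2·4·7) = -0.8660; θ_2 = 150.0028° (elbow-up)
β = atan2(3.9330,1.0162) = 75.5125°; ψ = atan2(3.4997,-2.0623) = 120.5105°
θ_1 = β − ψ = -44.9980°
θ_3 = φ − θ_1 − θ_2 = 44.9952° (wrapped to (-180°,180°])

-44.998 150.003 44.995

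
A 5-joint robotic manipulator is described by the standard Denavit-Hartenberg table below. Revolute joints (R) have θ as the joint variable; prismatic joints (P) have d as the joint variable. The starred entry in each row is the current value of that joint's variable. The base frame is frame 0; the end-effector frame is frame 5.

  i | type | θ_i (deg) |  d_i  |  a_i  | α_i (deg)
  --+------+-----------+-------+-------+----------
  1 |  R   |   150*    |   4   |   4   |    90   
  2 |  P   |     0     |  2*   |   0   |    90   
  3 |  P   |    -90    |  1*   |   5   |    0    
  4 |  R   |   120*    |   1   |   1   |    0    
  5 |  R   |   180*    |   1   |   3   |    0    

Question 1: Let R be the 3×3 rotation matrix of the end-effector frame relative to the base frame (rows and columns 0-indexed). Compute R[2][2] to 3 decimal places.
End-effector z-axis (col 2 of R) = (0.0000,0.0000,-1.0000)
R[2][2] = -1.0000

-1.000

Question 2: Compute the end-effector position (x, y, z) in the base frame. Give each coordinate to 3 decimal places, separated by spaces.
-3.964 -2.330 1.000

after link 1: o_1 = (-3.4641, 2.0000, 4.0000)
after link 2: o_2 = (-2.4641, 3.7321, 4.0000)
after link 3: o_3 = (-4.9641, -0.5981, 3.0000)
after link 4: o_4 = (-5.4641, 0.2679, 2.0000)
after link 5: o_5 = (-3.9641, -2.3301, 1.0000)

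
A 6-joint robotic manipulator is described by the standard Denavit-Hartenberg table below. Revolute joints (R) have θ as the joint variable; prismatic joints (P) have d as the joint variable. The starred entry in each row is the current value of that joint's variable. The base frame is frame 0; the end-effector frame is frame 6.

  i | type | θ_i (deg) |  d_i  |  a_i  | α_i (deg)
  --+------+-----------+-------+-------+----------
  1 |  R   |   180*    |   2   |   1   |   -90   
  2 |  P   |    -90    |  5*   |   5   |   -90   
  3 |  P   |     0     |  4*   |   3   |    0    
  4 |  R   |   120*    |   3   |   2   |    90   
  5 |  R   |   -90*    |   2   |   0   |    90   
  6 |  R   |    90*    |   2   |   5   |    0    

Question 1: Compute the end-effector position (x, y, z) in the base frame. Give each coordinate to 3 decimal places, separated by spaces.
after link 1: o_1 = (-1.0000, 0.0000, 2.0000)
after link 2: o_2 = (-1.0000, -5.0000, 7.0000)
after link 3: o_3 = (-5.0000, -5.0000, 10.0000)
after link 4: o_4 = (-8.0000, -3.2679, 9.0000)
after link 5: o_5 = (-8.0000, -2.2679, 10.7321)
after link 6: o_6 = (-8.0000, -1.5000, 16.0622)

-8.000 -1.500 16.062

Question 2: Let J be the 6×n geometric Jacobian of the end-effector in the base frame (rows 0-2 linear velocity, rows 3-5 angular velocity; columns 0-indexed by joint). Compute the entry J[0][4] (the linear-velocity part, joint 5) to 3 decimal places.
axis z_4 = (-0.0000,0.5000,0.8660); lever o_n−o_4 = (0.0000,1.7679,7.0622)
cross product → J_v[:, 4] = (2.0000,0.0000,-0.0000)
J_ω[:, 4] = z_4
entry J[0][4] = 2.0000

2.000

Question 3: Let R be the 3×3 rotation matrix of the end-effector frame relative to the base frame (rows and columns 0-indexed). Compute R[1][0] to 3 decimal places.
0.500

End-effector x-axis (col 0 of R) = (-0.0000,0.5000,0.8660)
R[1][0] = 0.5000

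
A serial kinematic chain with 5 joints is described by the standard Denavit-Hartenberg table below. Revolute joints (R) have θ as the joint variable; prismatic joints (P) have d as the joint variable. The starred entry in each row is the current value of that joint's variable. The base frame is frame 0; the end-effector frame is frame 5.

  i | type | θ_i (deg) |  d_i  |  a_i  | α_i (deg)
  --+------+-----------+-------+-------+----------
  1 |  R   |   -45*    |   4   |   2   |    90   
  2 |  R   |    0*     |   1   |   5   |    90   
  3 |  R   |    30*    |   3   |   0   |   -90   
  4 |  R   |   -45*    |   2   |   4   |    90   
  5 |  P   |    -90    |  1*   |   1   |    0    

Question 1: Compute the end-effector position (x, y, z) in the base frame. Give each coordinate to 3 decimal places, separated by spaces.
3.826 -7.965 -2.536

after link 1: o_1 = (1.4142, -1.4142, 4.0000)
after link 2: o_2 = (4.2426, -5.6569, 4.0000)
after link 3: o_3 = (4.2426, -5.6569, 1.0000)
after link 4: o_4 = (3.0428, -8.9065, -1.8284)
after link 5: o_5 = (3.8258, -7.9647, -2.5355)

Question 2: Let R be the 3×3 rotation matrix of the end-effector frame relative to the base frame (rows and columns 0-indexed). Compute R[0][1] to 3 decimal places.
End-effector y-axis (col 1 of R) = (0.1830,-0.6830,-0.7071)
R[0][1] = 0.1830

0.183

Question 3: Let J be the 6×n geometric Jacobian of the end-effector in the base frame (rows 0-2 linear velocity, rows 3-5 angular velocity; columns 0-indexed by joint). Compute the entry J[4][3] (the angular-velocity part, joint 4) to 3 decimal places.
-0.259

axis z_3 = (-0.9659,-0.2588,0.0000); lever o_n−o_3 = (-0.4169,-2.3079,-3.5355)
cross product → J_v[:, 3] = (0.9151,-3.4151,2.1213)
J_ω[:, 3] = z_3
entry J[4][3] = -0.2588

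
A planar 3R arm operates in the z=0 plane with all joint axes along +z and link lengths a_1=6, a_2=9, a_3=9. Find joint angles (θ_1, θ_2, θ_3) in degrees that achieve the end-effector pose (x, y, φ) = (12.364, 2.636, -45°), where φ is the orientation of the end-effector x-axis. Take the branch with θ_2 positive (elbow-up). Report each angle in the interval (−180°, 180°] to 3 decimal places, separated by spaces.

wrist centre = target − a_3·(cos φ, sin φ) = (6.0000, 9.0000)
cos θ_2 = (116.9998−6²−9²)/(2·6·9) = -0.0000; θ_2 = 90.0001° (elbow-up)
β = atan2(9.0000,6.0000) = 56.3096°; ψ = atan2(9.0000,6.0000) = 56.3100°
θ_1 = β − ψ = -0.0004°
θ_3 = φ − θ_1 − θ_2 = -134.9998° (wrapped to (-180°,180°])

-0.000 90.000 -135.000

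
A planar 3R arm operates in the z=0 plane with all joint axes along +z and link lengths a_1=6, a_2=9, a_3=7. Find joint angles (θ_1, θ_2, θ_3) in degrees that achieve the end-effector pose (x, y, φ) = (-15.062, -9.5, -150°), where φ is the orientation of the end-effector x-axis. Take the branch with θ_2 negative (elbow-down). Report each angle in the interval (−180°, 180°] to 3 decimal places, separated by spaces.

wrist centre = target − a_3·(cos φ, sin φ) = (-8.9998, -6.0000)
cos θ_2 = (116.9968−6²−9²)/(2·6·9) = -0.0000; θ_2 = -90.0017° (elbow-down)
β = atan2(-6.0000,-8.9998) = -146.3094°; ψ = atan2(-9.0000,5.9997) = -56.3111°
θ_1 = β − ψ = -89.9983°
θ_3 = φ − θ_1 − θ_2 = 30.0000° (wrapped to (-180°,180°])

-89.998 -90.002 30.000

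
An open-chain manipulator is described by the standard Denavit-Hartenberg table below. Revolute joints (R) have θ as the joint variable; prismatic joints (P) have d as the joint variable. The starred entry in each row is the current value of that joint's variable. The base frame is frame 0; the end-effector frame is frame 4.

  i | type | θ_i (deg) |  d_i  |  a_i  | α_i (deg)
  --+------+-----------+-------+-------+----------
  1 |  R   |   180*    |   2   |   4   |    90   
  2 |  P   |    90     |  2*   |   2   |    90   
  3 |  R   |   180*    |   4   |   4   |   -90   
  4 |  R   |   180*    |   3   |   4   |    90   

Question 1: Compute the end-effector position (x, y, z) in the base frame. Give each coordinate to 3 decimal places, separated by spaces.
-8.000 -1.000 4.000

after link 1: o_1 = (-4.0000, 0.0000, 2.0000)
after link 2: o_2 = (-4.0000, 2.0000, 4.0000)
after link 3: o_3 = (-8.0000, 2.0000, -0.0000)
after link 4: o_4 = (-8.0000, -1.0000, 4.0000)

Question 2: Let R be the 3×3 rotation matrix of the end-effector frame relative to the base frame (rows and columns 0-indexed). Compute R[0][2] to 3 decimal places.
End-effector z-axis (col 2 of R) = (1.0000,-0.0000,-0.0000)
R[0][2] = 1.0000

1.000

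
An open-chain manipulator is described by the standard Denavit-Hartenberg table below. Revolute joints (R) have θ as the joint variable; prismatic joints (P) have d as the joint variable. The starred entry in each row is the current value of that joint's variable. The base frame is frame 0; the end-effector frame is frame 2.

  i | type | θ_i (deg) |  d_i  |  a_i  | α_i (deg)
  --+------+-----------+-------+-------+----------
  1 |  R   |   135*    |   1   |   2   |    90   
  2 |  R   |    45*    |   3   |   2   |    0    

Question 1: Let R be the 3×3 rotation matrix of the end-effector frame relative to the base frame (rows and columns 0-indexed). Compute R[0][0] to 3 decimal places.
-0.500

End-effector x-axis (col 0 of R) = (-0.5000,0.5000,0.7071)
R[0][0] = -0.5000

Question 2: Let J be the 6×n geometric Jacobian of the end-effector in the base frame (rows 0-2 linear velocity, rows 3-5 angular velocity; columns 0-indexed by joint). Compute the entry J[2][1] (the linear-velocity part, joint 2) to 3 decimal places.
axis z_1 = (0.7071,0.7071,0.0000); lever o_n−o_1 = (1.1213,3.1213,1.4142)
cross product → J_v[:, 1] = (1.0000,-1.0000,1.4142)
J_ω[:, 1] = z_1
entry J[2][1] = 1.4142

1.414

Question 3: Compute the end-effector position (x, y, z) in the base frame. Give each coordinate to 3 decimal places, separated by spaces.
after link 1: o_1 = (-1.4142, 1.4142, 1.0000)
after link 2: o_2 = (-0.2929, 4.5355, 2.4142)

-0.293 4.536 2.414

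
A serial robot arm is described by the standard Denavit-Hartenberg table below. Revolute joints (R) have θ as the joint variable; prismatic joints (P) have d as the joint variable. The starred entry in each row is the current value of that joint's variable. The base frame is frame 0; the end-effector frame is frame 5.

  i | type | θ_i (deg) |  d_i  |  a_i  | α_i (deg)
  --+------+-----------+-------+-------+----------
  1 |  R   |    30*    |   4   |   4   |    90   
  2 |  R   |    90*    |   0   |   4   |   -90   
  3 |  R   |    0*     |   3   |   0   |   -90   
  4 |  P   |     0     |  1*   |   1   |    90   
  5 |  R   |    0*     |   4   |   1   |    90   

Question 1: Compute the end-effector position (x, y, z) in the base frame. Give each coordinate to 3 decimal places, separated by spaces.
-3.098 -0.634 10.000

after link 1: o_1 = (3.4641, 2.0000, 4.0000)
after link 2: o_2 = (3.4641, 2.0000, 8.0000)
after link 3: o_3 = (0.8660, 0.5000, 8.0000)
after link 4: o_4 = (0.3660, 1.3660, 9.0000)
after link 5: o_5 = (-3.0981, -0.6340, 10.0000)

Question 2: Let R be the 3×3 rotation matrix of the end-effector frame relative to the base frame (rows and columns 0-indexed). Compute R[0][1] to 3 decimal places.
-0.866

End-effector y-axis (col 1 of R) = (-0.8660,-0.5000,0.0000)
R[0][1] = -0.8660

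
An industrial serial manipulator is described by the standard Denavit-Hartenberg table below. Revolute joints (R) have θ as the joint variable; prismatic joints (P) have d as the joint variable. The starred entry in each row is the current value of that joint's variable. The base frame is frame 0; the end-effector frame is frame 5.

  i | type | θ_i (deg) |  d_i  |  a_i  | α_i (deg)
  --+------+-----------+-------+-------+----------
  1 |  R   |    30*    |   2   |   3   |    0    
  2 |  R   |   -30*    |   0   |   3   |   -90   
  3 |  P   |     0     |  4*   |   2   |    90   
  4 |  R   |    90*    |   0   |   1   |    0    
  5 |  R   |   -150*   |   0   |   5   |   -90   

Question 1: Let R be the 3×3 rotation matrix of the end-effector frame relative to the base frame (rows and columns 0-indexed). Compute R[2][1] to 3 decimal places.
-1.000

End-effector y-axis (col 1 of R) = (0.0000,0.0000,-1.0000)
R[2][1] = -1.0000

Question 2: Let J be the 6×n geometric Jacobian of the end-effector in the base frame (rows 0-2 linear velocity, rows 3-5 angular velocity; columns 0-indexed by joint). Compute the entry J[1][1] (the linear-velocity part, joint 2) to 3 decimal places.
axis z_1 = (0.0000,0.0000,1.0000); lever o_n−o_1 = (7.5000,0.6699,0.0000)
cross product → J_v[:, 1] = (-0.6699,7.5000,0.0000)
J_ω[:, 1] = z_1
entry J[1][1] = 7.5000

7.500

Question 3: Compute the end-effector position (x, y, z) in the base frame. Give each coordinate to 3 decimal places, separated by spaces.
after link 1: o_1 = (2.5981, 1.5000, 2.0000)
after link 2: o_2 = (5.5981, 1.5000, 2.0000)
after link 3: o_3 = (7.5981, 5.5000, 2.0000)
after link 4: o_4 = (7.5981, 6.5000, 2.0000)
after link 5: o_5 = (10.0981, 2.1699, 2.0000)

10.098 2.170 2.000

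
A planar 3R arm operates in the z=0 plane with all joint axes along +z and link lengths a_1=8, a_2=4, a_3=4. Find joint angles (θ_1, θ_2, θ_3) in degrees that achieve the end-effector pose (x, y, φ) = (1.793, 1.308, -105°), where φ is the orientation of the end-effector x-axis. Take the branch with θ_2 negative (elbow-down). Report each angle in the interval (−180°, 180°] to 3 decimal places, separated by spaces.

wrist centre = target − a_3·(cos φ, sin φ) = (2.8283, 5.1717)
cos θ_2 = (34.7457−8²−4²)/(2·8·4) = -0.7071; θ_2 = -134.9994° (elbow-down)
β = atan2(5.1717,2.8283) = 61.3268°; ψ = atan2(-2.8285,5.1716) = -28.6752°
θ_1 = β − ψ = 90.0020°
θ_3 = φ − θ_1 − θ_2 = -60.0026° (wrapped to (-180°,180°])

90.002 -134.999 -60.003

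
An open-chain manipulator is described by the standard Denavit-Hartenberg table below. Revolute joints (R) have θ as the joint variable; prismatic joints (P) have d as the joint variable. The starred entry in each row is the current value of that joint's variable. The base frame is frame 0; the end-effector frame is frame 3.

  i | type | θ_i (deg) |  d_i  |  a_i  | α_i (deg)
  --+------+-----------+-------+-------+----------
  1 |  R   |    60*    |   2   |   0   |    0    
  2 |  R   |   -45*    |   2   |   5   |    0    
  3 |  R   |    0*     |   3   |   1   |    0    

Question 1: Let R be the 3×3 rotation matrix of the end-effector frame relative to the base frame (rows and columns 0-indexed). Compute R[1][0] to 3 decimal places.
End-effector x-axis (col 0 of R) = (0.9659,0.2588,0.0000)
R[1][0] = 0.2588

0.259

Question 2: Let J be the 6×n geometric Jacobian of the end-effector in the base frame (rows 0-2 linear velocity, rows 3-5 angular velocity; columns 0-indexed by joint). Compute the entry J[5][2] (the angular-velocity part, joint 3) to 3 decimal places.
axis z_2 = (0.0000,0.0000,1.0000); lever o_n−o_2 = (0.9659,0.2588,3.0000)
cross product → J_v[:, 2] = (-0.2588,0.9659,0.0000)
J_ω[:, 2] = z_2
entry J[5][2] = 1.0000

1.000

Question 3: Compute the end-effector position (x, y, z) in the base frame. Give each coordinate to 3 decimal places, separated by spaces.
after link 1: o_1 = (0.0000, 0.0000, 2.0000)
after link 2: o_2 = (4.8296, 1.2941, 4.0000)
after link 3: o_3 = (5.7956, 1.5529, 7.0000)

5.796 1.553 7.000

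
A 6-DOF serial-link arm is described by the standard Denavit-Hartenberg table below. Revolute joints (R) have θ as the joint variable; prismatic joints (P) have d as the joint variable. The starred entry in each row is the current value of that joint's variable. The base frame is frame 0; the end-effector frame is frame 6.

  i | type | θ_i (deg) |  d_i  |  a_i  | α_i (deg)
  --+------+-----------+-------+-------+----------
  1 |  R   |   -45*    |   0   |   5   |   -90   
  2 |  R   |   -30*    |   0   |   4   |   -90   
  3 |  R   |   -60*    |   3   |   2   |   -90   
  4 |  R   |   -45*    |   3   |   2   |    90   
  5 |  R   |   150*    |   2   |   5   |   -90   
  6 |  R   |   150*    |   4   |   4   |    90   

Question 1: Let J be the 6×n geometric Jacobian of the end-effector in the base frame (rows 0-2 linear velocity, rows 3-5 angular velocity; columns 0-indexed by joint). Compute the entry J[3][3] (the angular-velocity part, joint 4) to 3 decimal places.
0.177

axis z_3 = (0.1768,-0.8839,0.4330); lever o_n−o_3 = (-1.1428,-0.2240,0.7110)
cross product → J_v[:, 3] = (-0.5314,-0.6205,-1.0497)
J_ω[:, 3] = z_3
entry J[3][3] = 0.1768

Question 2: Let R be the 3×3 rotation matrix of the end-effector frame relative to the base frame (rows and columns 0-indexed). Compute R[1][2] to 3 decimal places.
0.198

End-effector z-axis (col 2 of R) = (0.0007,0.1975,0.9803)
R[1][2] = 0.1975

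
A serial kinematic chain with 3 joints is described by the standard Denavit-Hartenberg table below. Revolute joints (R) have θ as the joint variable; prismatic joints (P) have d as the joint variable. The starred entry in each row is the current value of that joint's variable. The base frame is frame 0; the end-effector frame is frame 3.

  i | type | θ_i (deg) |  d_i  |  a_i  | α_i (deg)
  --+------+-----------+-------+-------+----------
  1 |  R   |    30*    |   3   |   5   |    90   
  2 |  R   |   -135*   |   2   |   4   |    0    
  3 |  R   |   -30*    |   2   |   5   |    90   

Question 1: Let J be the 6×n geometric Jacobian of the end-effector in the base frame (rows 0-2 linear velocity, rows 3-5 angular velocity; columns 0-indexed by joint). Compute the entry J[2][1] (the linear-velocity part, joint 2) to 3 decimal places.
axis z_1 = (0.5000,-0.8660,0.0000); lever o_n−o_1 = (-4.6321,-7.2931,-4.1225)
cross product → J_v[:, 1] = (3.5702,2.0613,-7.6581)
J_ω[:, 1] = z_1
entry J[2][1] = -7.6581

-7.658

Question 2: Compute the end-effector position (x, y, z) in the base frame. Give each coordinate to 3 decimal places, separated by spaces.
-0.302 -4.793 -1.123

after link 1: o_1 = (4.3301, 2.5000, 3.0000)
after link 2: o_2 = (2.8806, -0.6463, 0.1716)
after link 3: o_3 = (-0.3019, -4.7931, -1.1225)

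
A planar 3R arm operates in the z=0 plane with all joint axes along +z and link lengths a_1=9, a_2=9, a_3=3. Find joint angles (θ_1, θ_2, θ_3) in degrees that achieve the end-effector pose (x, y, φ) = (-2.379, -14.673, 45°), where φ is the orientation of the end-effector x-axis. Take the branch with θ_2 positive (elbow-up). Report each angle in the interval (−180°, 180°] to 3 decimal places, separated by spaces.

-119.999 29.996 135.003

wrist centre = target − a_3·(cos φ, sin φ) = (-4.5003, -16.7943)
cos θ_2 = (302.3021−9²−9²)/(2·9·9) = 0.8661; θ_2 = 29.9958° (elbow-up)
β = atan2(-16.7943,-4.5003) = -105.0009°; ψ = atan2(4.4994,16.7946) = 14.9979°
θ_1 = β − ψ = -119.9988°
θ_3 = φ − θ_1 − θ_2 = 135.0031° (wrapped to (-180°,180°])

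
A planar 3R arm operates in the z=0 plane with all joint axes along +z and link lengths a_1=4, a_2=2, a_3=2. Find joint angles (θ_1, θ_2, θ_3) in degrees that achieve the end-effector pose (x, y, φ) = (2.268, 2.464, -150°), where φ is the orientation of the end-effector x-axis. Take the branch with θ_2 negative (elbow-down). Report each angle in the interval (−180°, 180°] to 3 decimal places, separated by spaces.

wrist centre = target − a_3·(cos φ, sin φ) = (4.0001, 3.4640)
cos θ_2 = (27.9997−4²−2²)/(2·4·2) = 0.5000; θ_2 = -60.0012° (elbow-down)
β = atan2(3.4640,4.0001) = 40.8922°; ψ = atan2(-1.7321,5.0000) = -19.1070°
θ_1 = β − ψ = 59.9992°
θ_3 = φ − θ_1 − θ_2 = -149.9979° (wrapped to (-180°,180°])

59.999 -60.001 -149.998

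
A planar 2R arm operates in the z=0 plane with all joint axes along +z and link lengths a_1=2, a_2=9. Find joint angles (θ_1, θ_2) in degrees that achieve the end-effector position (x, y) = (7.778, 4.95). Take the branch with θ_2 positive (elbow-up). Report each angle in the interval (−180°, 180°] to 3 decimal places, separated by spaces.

cos θ_2 = (84.9998−2²−9²)/(2·2·9) = -0.0000; θ_2 = 90.0003° (elbow-up)
β = atan2(4.9500,7.7780) = 32.4731°; ψ = atan2(9.0000,1.9999) = 77.4715°
θ_1 = β − ψ = -44.9984°

-44.998 90.000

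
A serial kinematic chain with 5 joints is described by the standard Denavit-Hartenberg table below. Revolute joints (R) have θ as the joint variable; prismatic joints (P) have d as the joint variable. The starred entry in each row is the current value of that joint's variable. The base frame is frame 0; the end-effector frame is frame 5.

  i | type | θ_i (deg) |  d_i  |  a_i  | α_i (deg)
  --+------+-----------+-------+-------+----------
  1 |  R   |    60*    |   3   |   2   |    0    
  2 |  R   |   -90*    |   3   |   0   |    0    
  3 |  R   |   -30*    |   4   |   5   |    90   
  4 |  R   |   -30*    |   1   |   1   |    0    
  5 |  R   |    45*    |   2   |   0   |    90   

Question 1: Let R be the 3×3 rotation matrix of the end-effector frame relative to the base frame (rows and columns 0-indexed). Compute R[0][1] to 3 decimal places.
End-effector y-axis (col 1 of R) = (-0.8660,-0.5000,0.0000)
R[0][1] = -0.8660

-0.866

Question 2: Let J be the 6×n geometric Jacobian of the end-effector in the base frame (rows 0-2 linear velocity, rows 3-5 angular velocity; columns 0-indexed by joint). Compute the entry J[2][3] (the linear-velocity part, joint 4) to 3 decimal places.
0.866

axis z_3 = (-0.8660,-0.5000,0.0000); lever o_n−o_3 = (-2.1651,-2.2500,-0.5000)
cross product → J_v[:, 3] = (0.2500,-0.4330,0.8660)
J_ω[:, 3] = z_3
entry J[2][3] = 0.8660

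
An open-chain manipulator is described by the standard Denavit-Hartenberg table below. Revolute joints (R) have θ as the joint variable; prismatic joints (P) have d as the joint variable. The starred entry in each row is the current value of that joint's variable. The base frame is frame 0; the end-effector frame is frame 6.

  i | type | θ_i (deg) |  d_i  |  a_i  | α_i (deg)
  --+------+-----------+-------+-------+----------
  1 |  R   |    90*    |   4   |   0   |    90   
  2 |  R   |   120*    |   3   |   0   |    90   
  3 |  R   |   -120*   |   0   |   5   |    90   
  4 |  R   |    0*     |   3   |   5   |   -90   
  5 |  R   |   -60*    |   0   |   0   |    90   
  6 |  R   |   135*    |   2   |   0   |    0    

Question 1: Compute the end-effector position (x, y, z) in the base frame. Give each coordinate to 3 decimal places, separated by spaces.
-2.160 3.799 -2.580

after link 1: o_1 = (0.0000, 0.0000, 4.0000)
after link 2: o_2 = (3.0000, -0.0000, 4.0000)
after link 3: o_3 = (-1.3301, 1.2500, 1.8349)
after link 4: o_4 = (-4.1603, 3.7990, -2.5801)
after link 5: o_5 = (-4.1603, 3.7990, -2.5801)
after link 6: o_6 = (-2.1603, 3.7990, -2.5801)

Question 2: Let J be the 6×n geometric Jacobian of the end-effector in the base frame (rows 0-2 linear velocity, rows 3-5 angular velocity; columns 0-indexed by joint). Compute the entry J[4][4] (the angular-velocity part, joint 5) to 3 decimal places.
axis z_4 = (0.0000,0.8660,0.5000); lever o_n−o_4 = (2.0000,0.0000,-0.0000)
cross product → J_v[:, 4] = (-0.0000,1.0000,-1.7321)
J_ω[:, 4] = z_4
entry J[4][4] = 0.8660

0.866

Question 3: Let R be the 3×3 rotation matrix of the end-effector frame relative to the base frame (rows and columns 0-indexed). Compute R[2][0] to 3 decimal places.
0.966

End-effector x-axis (col 0 of R) = (0.0000,0.2588,0.9659)
R[2][0] = 0.9659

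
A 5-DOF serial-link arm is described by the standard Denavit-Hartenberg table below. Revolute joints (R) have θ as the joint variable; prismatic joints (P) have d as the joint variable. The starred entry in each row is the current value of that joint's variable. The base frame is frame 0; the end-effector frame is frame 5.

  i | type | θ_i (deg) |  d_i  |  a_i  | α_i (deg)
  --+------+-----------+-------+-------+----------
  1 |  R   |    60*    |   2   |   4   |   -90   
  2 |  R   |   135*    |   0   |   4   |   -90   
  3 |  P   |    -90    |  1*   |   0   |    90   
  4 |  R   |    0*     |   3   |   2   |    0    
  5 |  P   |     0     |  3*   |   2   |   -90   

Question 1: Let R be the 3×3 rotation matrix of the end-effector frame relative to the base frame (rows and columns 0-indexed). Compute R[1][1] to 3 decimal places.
-0.612

End-effector y-axis (col 1 of R) = (-0.3536,-0.6124,-0.7071)
R[1][1] = -0.6124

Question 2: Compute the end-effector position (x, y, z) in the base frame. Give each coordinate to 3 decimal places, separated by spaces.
-1.111 6.076 4.121

after link 1: o_1 = (2.0000, 3.4641, 2.0000)
after link 2: o_2 = (0.5858, 1.0146, -0.8284)
after link 3: o_3 = (0.2322, 0.4022, -0.1213)
after link 4: o_4 = (-0.4392, 3.2394, 2.0000)
after link 5: o_5 = (-1.1105, 6.0765, 4.1213)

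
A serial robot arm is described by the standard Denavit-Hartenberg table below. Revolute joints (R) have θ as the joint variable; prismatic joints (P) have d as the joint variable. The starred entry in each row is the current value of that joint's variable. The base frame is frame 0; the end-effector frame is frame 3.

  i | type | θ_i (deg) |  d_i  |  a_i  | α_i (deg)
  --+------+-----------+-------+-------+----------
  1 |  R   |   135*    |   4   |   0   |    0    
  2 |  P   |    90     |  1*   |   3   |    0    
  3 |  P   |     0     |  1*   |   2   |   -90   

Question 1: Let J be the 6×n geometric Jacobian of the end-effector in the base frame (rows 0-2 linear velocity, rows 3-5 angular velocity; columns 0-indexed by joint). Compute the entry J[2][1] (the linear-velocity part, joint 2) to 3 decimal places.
prismatic axis z_1 = (0.0000,0.0000,1.0000)
J_v[:, 1] = z_1; J_ω[:, 1] = (0,0,0)
entry J[2][1] = 1.0000

1.000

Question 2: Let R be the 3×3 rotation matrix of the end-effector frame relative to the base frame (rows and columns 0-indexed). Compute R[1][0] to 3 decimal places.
End-effector x-axis (col 0 of R) = (-0.7071,-0.7071,0.0000)
R[1][0] = -0.7071

-0.707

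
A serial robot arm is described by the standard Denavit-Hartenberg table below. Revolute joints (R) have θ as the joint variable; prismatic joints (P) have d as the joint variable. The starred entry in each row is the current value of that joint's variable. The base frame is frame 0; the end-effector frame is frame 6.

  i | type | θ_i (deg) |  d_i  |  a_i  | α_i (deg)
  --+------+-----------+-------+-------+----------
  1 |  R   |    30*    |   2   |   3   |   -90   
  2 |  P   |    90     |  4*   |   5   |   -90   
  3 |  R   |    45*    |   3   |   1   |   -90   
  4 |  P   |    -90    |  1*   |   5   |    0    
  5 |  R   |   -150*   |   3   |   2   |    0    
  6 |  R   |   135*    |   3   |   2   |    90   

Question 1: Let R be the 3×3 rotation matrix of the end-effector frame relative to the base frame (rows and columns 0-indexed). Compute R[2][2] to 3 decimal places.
End-effector z-axis (col 2 of R) = (-0.1174,0.7209,0.6830)
R[2][2] = 0.6830

0.683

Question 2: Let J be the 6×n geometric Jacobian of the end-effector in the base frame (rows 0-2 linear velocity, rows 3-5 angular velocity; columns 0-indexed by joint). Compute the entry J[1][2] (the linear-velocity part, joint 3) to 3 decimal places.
axis z_2 = (-0.8660,-0.5000,-0.0000); lever o_n−o_2 = (-4.8094,-8.0695,5.3158)
cross product → J_v[:, 2] = (-2.6579,4.6036,4.5837)
J_ω[:, 2] = z_2
entry J[1][2] = 4.6036

4.604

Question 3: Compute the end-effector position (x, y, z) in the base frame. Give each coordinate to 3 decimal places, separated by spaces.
after link 1: o_1 = (2.5981, 1.5000, 2.0000)
after link 2: o_2 = (0.5981, 4.9641, -3.0000)
after link 3: o_3 = (-1.6464, 2.8517, -3.7071)
after link 4: o_4 = (-5.6230, -0.2606, -3.0000)
after link 5: o_5 = (-3.4159, -0.6194, -0.1716)
after link 6: o_6 = (-4.2113, -3.1054, 2.3158)

-4.211 -3.105 2.316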